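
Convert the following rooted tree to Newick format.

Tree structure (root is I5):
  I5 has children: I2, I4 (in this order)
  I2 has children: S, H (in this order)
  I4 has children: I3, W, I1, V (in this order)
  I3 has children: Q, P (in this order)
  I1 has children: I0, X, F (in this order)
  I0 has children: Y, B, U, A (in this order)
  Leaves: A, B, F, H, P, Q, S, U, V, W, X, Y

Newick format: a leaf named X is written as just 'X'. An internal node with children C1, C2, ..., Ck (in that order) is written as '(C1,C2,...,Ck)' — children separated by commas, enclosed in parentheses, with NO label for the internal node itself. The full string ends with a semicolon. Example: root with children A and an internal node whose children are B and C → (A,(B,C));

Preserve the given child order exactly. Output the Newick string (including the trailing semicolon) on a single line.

Answer: ((S,H),((Q,P),W,((Y,B,U,A),X,F),V));

Derivation:
internal I5 with children ['I2', 'I4']
  internal I2 with children ['S', 'H']
    leaf 'S' → 'S'
    leaf 'H' → 'H'
  → '(S,H)'
  internal I4 with children ['I3', 'W', 'I1', 'V']
    internal I3 with children ['Q', 'P']
      leaf 'Q' → 'Q'
      leaf 'P' → 'P'
    → '(Q,P)'
    leaf 'W' → 'W'
    internal I1 with children ['I0', 'X', 'F']
      internal I0 with children ['Y', 'B', 'U', 'A']
        leaf 'Y' → 'Y'
        leaf 'B' → 'B'
        leaf 'U' → 'U'
        leaf 'A' → 'A'
      → '(Y,B,U,A)'
      leaf 'X' → 'X'
      leaf 'F' → 'F'
    → '((Y,B,U,A),X,F)'
    leaf 'V' → 'V'
  → '((Q,P),W,((Y,B,U,A),X,F),V)'
→ '((S,H),((Q,P),W,((Y,B,U,A),X,F),V))'
Final: ((S,H),((Q,P),W,((Y,B,U,A),X,F),V));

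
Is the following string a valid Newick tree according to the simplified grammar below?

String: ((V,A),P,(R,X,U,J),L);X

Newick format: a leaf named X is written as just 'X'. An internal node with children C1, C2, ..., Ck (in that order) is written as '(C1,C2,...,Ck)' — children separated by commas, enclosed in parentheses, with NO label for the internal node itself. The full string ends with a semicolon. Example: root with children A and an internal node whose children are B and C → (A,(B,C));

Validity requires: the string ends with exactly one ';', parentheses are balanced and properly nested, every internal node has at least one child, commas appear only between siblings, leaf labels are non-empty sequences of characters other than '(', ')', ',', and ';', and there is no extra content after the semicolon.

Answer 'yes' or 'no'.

Input: ((V,A),P,(R,X,U,J),L);X
Paren balance: 3 '(' vs 3 ')' OK
Ends with single ';': False
Full parse: FAILS (must end with ;)
Valid: False

Answer: no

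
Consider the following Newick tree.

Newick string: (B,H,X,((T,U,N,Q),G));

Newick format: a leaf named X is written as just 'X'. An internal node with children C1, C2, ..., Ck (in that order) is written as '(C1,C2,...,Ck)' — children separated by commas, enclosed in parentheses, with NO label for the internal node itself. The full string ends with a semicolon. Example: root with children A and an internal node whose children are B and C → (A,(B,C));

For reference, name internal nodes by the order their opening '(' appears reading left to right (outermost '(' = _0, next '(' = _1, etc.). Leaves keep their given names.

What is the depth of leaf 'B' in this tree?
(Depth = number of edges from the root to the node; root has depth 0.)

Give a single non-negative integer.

Answer: 1

Derivation:
Newick: (B,H,X,((T,U,N,Q),G));
Naming internals by '(' encounter order: outermost '(' = _0, next = _1, ...
Query node: B
Path from root: _0 -> B
Depth of B: 1 (number of edges from root)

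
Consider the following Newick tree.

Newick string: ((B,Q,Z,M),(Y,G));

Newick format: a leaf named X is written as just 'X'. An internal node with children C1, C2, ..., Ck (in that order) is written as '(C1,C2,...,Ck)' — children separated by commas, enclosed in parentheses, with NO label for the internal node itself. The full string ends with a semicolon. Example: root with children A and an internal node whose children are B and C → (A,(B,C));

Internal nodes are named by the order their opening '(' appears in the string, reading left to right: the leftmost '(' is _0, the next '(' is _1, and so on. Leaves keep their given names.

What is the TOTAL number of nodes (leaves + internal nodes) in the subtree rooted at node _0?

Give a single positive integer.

Answer: 9

Derivation:
Newick: ((B,Q,Z,M),(Y,G));
Locate _0: it is the '(' at position 0 (the 1st '(' reading left to right).
Query: subtree rooted at _0
_0: subtree_size = 1 + 8
  _1: subtree_size = 1 + 4
    B: subtree_size = 1 + 0
    Q: subtree_size = 1 + 0
    Z: subtree_size = 1 + 0
    M: subtree_size = 1 + 0
  _2: subtree_size = 1 + 2
    Y: subtree_size = 1 + 0
    G: subtree_size = 1 + 0
Total subtree size of _0: 9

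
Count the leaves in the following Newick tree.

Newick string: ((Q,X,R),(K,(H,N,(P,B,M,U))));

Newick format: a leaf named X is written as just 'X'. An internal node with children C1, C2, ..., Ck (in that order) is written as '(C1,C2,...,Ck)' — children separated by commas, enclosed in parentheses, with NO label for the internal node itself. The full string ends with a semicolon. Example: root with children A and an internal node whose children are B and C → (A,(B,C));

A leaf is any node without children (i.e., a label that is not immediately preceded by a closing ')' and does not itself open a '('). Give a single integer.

Newick: ((Q,X,R),(K,(H,N,(P,B,M,U))));
Scan left-to-right; a leaf is any maximal label run not followed by '(':
  pos 2: leaf 'Q' → count = 1
  pos 4: leaf 'X' → count = 2
  pos 6: leaf 'R' → count = 3
  pos 10: leaf 'K' → count = 4
  pos 13: leaf 'H' → count = 5
  pos 15: leaf 'N' → count = 6
  pos 18: leaf 'P' → count = 7
  pos 20: leaf 'B' → count = 8
  pos 22: leaf 'M' → count = 9
  pos 24: leaf 'U' → count = 10
Total leaves: 10

Answer: 10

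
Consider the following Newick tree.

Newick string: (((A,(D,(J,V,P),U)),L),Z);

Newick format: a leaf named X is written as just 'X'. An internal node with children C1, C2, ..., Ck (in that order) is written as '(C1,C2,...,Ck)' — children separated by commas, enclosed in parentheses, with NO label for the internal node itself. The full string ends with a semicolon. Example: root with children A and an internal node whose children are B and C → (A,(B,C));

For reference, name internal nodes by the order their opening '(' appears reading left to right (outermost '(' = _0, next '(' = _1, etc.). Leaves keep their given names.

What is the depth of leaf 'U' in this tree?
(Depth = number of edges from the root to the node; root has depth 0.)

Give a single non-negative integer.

Newick: (((A,(D,(J,V,P),U)),L),Z);
Naming internals by '(' encounter order: outermost '(' = _0, next = _1, ...
Query node: U
Path from root: _0 -> _1 -> _2 -> _3 -> U
Depth of U: 4 (number of edges from root)

Answer: 4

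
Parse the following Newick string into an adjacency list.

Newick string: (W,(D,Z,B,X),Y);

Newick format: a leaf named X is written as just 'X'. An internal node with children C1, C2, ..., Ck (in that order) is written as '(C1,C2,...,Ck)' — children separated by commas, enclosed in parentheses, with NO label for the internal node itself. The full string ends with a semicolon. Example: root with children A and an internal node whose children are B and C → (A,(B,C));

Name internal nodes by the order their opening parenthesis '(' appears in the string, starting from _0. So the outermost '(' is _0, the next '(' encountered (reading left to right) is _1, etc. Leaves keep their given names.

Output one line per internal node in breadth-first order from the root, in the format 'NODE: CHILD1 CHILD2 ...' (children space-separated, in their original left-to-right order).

Input: (W,(D,Z,B,X),Y);
Scanning left-to-right, naming '(' by encounter order:
  pos 0: '(' -> open internal node _0 (depth 1)
  pos 3: '(' -> open internal node _1 (depth 2)
  pos 11: ')' -> close internal node _1 (now at depth 1)
  pos 14: ')' -> close internal node _0 (now at depth 0)
Total internal nodes: 2
BFS adjacency from root:
  _0: W _1 Y
  _1: D Z B X

Answer: _0: W _1 Y
_1: D Z B X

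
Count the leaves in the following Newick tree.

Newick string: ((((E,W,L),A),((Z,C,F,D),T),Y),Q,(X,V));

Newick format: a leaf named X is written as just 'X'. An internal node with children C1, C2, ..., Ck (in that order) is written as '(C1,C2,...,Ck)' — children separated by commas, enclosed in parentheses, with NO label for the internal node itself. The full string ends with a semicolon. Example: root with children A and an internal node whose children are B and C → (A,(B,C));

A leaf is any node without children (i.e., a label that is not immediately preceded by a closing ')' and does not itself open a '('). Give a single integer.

Answer: 13

Derivation:
Newick: ((((E,W,L),A),((Z,C,F,D),T),Y),Q,(X,V));
Scan left-to-right; a leaf is any maximal label run not followed by '(':
  pos 4: leaf 'E' → count = 1
  pos 6: leaf 'W' → count = 2
  pos 8: leaf 'L' → count = 3
  pos 11: leaf 'A' → count = 4
  pos 16: leaf 'Z' → count = 5
  pos 18: leaf 'C' → count = 6
  pos 20: leaf 'F' → count = 7
  pos 22: leaf 'D' → count = 8
  pos 25: leaf 'T' → count = 9
  pos 28: leaf 'Y' → count = 10
  pos 31: leaf 'Q' → count = 11
  pos 34: leaf 'X' → count = 12
  pos 36: leaf 'V' → count = 13
Total leaves: 13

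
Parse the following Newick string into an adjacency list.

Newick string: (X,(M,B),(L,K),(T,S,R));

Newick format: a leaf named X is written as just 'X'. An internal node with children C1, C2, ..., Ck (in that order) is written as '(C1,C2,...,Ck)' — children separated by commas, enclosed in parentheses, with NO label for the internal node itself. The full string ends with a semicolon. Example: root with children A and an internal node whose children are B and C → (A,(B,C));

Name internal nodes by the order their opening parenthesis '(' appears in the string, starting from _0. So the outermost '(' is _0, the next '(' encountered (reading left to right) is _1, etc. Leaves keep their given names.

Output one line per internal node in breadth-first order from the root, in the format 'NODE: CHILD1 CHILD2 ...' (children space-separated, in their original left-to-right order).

Input: (X,(M,B),(L,K),(T,S,R));
Scanning left-to-right, naming '(' by encounter order:
  pos 0: '(' -> open internal node _0 (depth 1)
  pos 3: '(' -> open internal node _1 (depth 2)
  pos 7: ')' -> close internal node _1 (now at depth 1)
  pos 9: '(' -> open internal node _2 (depth 2)
  pos 13: ')' -> close internal node _2 (now at depth 1)
  pos 15: '(' -> open internal node _3 (depth 2)
  pos 21: ')' -> close internal node _3 (now at depth 1)
  pos 22: ')' -> close internal node _0 (now at depth 0)
Total internal nodes: 4
BFS adjacency from root:
  _0: X _1 _2 _3
  _1: M B
  _2: L K
  _3: T S R

Answer: _0: X _1 _2 _3
_1: M B
_2: L K
_3: T S R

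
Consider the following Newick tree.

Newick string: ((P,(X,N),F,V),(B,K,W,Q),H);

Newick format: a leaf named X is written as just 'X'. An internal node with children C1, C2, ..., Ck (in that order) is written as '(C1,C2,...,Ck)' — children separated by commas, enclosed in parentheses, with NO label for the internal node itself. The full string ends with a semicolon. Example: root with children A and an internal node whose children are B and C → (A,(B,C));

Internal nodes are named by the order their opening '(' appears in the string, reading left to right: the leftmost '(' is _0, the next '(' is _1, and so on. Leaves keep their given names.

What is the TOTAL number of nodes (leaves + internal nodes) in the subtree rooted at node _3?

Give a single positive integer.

Answer: 5

Derivation:
Newick: ((P,(X,N),F,V),(B,K,W,Q),H);
Locate _3: it is the '(' at position 15 (the 4th '(' reading left to right).
Query: subtree rooted at _3
_3: subtree_size = 1 + 4
  B: subtree_size = 1 + 0
  K: subtree_size = 1 + 0
  W: subtree_size = 1 + 0
  Q: subtree_size = 1 + 0
Total subtree size of _3: 5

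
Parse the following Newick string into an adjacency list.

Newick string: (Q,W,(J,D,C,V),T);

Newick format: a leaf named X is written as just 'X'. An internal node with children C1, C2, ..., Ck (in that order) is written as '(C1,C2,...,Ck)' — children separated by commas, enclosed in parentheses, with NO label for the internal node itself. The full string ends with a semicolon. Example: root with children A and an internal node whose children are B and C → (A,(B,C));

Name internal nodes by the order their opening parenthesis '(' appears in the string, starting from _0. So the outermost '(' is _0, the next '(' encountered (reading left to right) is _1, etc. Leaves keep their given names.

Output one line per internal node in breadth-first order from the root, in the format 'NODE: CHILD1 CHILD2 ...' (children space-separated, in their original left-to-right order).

Answer: _0: Q W _1 T
_1: J D C V

Derivation:
Input: (Q,W,(J,D,C,V),T);
Scanning left-to-right, naming '(' by encounter order:
  pos 0: '(' -> open internal node _0 (depth 1)
  pos 5: '(' -> open internal node _1 (depth 2)
  pos 13: ')' -> close internal node _1 (now at depth 1)
  pos 16: ')' -> close internal node _0 (now at depth 0)
Total internal nodes: 2
BFS adjacency from root:
  _0: Q W _1 T
  _1: J D C V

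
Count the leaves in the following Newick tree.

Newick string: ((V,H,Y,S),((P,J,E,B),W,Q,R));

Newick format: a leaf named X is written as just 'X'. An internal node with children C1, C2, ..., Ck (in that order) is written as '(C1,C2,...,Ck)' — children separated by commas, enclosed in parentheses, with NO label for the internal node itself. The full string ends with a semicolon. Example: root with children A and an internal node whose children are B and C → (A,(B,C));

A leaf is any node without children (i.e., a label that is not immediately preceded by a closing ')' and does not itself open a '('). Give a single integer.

Newick: ((V,H,Y,S),((P,J,E,B),W,Q,R));
Scan left-to-right; a leaf is any maximal label run not followed by '(':
  pos 2: leaf 'V' → count = 1
  pos 4: leaf 'H' → count = 2
  pos 6: leaf 'Y' → count = 3
  pos 8: leaf 'S' → count = 4
  pos 13: leaf 'P' → count = 5
  pos 15: leaf 'J' → count = 6
  pos 17: leaf 'E' → count = 7
  pos 19: leaf 'B' → count = 8
  pos 22: leaf 'W' → count = 9
  pos 24: leaf 'Q' → count = 10
  pos 26: leaf 'R' → count = 11
Total leaves: 11

Answer: 11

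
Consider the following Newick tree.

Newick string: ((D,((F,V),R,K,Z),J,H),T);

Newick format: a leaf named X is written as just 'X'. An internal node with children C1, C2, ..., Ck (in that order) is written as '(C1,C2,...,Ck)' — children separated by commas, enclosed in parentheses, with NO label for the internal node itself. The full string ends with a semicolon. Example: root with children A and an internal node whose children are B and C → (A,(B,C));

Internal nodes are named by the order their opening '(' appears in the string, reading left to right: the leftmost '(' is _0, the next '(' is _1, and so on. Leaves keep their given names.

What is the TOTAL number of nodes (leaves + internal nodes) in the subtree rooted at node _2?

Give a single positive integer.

Answer: 7

Derivation:
Newick: ((D,((F,V),R,K,Z),J,H),T);
Locate _2: it is the '(' at position 4 (the 3rd '(' reading left to right).
Query: subtree rooted at _2
_2: subtree_size = 1 + 6
  _3: subtree_size = 1 + 2
    F: subtree_size = 1 + 0
    V: subtree_size = 1 + 0
  R: subtree_size = 1 + 0
  K: subtree_size = 1 + 0
  Z: subtree_size = 1 + 0
Total subtree size of _2: 7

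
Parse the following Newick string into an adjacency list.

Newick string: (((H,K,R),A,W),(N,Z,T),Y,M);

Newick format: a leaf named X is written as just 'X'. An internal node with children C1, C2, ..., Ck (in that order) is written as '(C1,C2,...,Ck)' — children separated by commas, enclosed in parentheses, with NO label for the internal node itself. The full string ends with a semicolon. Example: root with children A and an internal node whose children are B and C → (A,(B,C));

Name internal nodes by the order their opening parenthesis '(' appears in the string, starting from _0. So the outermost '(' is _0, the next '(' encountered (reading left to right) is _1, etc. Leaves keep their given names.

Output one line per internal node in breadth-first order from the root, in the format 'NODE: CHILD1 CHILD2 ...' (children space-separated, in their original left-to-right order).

Input: (((H,K,R),A,W),(N,Z,T),Y,M);
Scanning left-to-right, naming '(' by encounter order:
  pos 0: '(' -> open internal node _0 (depth 1)
  pos 1: '(' -> open internal node _1 (depth 2)
  pos 2: '(' -> open internal node _2 (depth 3)
  pos 8: ')' -> close internal node _2 (now at depth 2)
  pos 13: ')' -> close internal node _1 (now at depth 1)
  pos 15: '(' -> open internal node _3 (depth 2)
  pos 21: ')' -> close internal node _3 (now at depth 1)
  pos 26: ')' -> close internal node _0 (now at depth 0)
Total internal nodes: 4
BFS adjacency from root:
  _0: _1 _3 Y M
  _1: _2 A W
  _3: N Z T
  _2: H K R

Answer: _0: _1 _3 Y M
_1: _2 A W
_3: N Z T
_2: H K R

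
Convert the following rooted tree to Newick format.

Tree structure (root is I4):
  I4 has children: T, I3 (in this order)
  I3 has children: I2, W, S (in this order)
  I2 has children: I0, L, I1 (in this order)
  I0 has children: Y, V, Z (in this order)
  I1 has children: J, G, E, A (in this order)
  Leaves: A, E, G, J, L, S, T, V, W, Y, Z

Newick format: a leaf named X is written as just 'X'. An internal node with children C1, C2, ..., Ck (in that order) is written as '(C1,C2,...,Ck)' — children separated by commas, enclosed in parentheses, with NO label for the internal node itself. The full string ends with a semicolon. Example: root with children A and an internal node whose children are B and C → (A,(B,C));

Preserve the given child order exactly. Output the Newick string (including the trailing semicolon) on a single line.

Answer: (T,(((Y,V,Z),L,(J,G,E,A)),W,S));

Derivation:
internal I4 with children ['T', 'I3']
  leaf 'T' → 'T'
  internal I3 with children ['I2', 'W', 'S']
    internal I2 with children ['I0', 'L', 'I1']
      internal I0 with children ['Y', 'V', 'Z']
        leaf 'Y' → 'Y'
        leaf 'V' → 'V'
        leaf 'Z' → 'Z'
      → '(Y,V,Z)'
      leaf 'L' → 'L'
      internal I1 with children ['J', 'G', 'E', 'A']
        leaf 'J' → 'J'
        leaf 'G' → 'G'
        leaf 'E' → 'E'
        leaf 'A' → 'A'
      → '(J,G,E,A)'
    → '((Y,V,Z),L,(J,G,E,A))'
    leaf 'W' → 'W'
    leaf 'S' → 'S'
  → '(((Y,V,Z),L,(J,G,E,A)),W,S)'
→ '(T,(((Y,V,Z),L,(J,G,E,A)),W,S))'
Final: (T,(((Y,V,Z),L,(J,G,E,A)),W,S));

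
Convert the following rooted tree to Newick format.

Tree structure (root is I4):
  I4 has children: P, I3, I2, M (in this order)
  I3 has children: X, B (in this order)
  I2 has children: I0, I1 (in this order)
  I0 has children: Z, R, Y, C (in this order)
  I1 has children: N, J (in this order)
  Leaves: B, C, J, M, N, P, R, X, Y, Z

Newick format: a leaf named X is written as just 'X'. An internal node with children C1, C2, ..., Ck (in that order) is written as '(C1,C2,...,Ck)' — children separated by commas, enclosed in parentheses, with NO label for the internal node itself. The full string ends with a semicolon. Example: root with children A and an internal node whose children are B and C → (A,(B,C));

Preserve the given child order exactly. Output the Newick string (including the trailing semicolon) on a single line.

Answer: (P,(X,B),((Z,R,Y,C),(N,J)),M);

Derivation:
internal I4 with children ['P', 'I3', 'I2', 'M']
  leaf 'P' → 'P'
  internal I3 with children ['X', 'B']
    leaf 'X' → 'X'
    leaf 'B' → 'B'
  → '(X,B)'
  internal I2 with children ['I0', 'I1']
    internal I0 with children ['Z', 'R', 'Y', 'C']
      leaf 'Z' → 'Z'
      leaf 'R' → 'R'
      leaf 'Y' → 'Y'
      leaf 'C' → 'C'
    → '(Z,R,Y,C)'
    internal I1 with children ['N', 'J']
      leaf 'N' → 'N'
      leaf 'J' → 'J'
    → '(N,J)'
  → '((Z,R,Y,C),(N,J))'
  leaf 'M' → 'M'
→ '(P,(X,B),((Z,R,Y,C),(N,J)),M)'
Final: (P,(X,B),((Z,R,Y,C),(N,J)),M);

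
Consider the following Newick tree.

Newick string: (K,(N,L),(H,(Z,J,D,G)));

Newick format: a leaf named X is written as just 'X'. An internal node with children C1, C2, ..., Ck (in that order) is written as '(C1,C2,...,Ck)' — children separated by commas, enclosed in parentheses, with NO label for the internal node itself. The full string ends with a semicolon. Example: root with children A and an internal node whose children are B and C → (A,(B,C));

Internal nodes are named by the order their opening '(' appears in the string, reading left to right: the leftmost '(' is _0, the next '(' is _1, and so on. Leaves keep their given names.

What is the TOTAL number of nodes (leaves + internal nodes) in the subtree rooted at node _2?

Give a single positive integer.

Answer: 7

Derivation:
Newick: (K,(N,L),(H,(Z,J,D,G)));
Locate _2: it is the '(' at position 9 (the 3rd '(' reading left to right).
Query: subtree rooted at _2
_2: subtree_size = 1 + 6
  H: subtree_size = 1 + 0
  _3: subtree_size = 1 + 4
    Z: subtree_size = 1 + 0
    J: subtree_size = 1 + 0
    D: subtree_size = 1 + 0
    G: subtree_size = 1 + 0
Total subtree size of _2: 7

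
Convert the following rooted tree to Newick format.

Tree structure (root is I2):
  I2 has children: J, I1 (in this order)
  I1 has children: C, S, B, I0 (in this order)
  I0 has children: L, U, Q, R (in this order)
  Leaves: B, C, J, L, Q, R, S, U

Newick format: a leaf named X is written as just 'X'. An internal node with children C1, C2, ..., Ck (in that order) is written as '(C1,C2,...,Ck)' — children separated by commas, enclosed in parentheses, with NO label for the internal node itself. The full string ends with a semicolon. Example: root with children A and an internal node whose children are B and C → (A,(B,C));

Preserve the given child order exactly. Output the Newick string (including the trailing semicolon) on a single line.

internal I2 with children ['J', 'I1']
  leaf 'J' → 'J'
  internal I1 with children ['C', 'S', 'B', 'I0']
    leaf 'C' → 'C'
    leaf 'S' → 'S'
    leaf 'B' → 'B'
    internal I0 with children ['L', 'U', 'Q', 'R']
      leaf 'L' → 'L'
      leaf 'U' → 'U'
      leaf 'Q' → 'Q'
      leaf 'R' → 'R'
    → '(L,U,Q,R)'
  → '(C,S,B,(L,U,Q,R))'
→ '(J,(C,S,B,(L,U,Q,R)))'
Final: (J,(C,S,B,(L,U,Q,R)));

Answer: (J,(C,S,B,(L,U,Q,R)));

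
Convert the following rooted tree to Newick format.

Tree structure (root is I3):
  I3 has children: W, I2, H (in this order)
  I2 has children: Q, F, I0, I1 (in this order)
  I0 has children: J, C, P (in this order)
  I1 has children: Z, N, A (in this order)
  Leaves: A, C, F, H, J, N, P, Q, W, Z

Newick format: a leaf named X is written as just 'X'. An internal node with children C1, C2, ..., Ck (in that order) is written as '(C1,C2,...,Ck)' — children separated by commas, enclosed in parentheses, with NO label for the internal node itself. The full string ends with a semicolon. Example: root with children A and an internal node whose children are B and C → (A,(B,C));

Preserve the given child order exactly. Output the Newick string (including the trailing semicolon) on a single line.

internal I3 with children ['W', 'I2', 'H']
  leaf 'W' → 'W'
  internal I2 with children ['Q', 'F', 'I0', 'I1']
    leaf 'Q' → 'Q'
    leaf 'F' → 'F'
    internal I0 with children ['J', 'C', 'P']
      leaf 'J' → 'J'
      leaf 'C' → 'C'
      leaf 'P' → 'P'
    → '(J,C,P)'
    internal I1 with children ['Z', 'N', 'A']
      leaf 'Z' → 'Z'
      leaf 'N' → 'N'
      leaf 'A' → 'A'
    → '(Z,N,A)'
  → '(Q,F,(J,C,P),(Z,N,A))'
  leaf 'H' → 'H'
→ '(W,(Q,F,(J,C,P),(Z,N,A)),H)'
Final: (W,(Q,F,(J,C,P),(Z,N,A)),H);

Answer: (W,(Q,F,(J,C,P),(Z,N,A)),H);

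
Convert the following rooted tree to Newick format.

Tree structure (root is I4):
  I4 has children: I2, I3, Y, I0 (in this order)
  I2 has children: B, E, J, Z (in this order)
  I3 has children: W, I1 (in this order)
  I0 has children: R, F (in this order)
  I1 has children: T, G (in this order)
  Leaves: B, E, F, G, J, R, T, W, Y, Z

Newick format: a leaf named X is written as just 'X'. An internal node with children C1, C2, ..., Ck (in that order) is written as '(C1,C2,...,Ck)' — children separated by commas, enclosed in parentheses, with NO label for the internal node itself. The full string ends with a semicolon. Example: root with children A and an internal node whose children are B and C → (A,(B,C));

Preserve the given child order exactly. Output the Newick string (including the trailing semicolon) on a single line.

Answer: ((B,E,J,Z),(W,(T,G)),Y,(R,F));

Derivation:
internal I4 with children ['I2', 'I3', 'Y', 'I0']
  internal I2 with children ['B', 'E', 'J', 'Z']
    leaf 'B' → 'B'
    leaf 'E' → 'E'
    leaf 'J' → 'J'
    leaf 'Z' → 'Z'
  → '(B,E,J,Z)'
  internal I3 with children ['W', 'I1']
    leaf 'W' → 'W'
    internal I1 with children ['T', 'G']
      leaf 'T' → 'T'
      leaf 'G' → 'G'
    → '(T,G)'
  → '(W,(T,G))'
  leaf 'Y' → 'Y'
  internal I0 with children ['R', 'F']
    leaf 'R' → 'R'
    leaf 'F' → 'F'
  → '(R,F)'
→ '((B,E,J,Z),(W,(T,G)),Y,(R,F))'
Final: ((B,E,J,Z),(W,(T,G)),Y,(R,F));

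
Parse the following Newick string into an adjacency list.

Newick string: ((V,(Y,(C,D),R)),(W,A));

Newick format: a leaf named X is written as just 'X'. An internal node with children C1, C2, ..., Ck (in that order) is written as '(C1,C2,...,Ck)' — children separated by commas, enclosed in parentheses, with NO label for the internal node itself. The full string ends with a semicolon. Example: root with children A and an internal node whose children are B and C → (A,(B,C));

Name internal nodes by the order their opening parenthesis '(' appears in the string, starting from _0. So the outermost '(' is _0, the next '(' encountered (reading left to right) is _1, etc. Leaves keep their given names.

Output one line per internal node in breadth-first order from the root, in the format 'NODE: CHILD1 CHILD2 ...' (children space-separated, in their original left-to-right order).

Answer: _0: _1 _4
_1: V _2
_4: W A
_2: Y _3 R
_3: C D

Derivation:
Input: ((V,(Y,(C,D),R)),(W,A));
Scanning left-to-right, naming '(' by encounter order:
  pos 0: '(' -> open internal node _0 (depth 1)
  pos 1: '(' -> open internal node _1 (depth 2)
  pos 4: '(' -> open internal node _2 (depth 3)
  pos 7: '(' -> open internal node _3 (depth 4)
  pos 11: ')' -> close internal node _3 (now at depth 3)
  pos 14: ')' -> close internal node _2 (now at depth 2)
  pos 15: ')' -> close internal node _1 (now at depth 1)
  pos 17: '(' -> open internal node _4 (depth 2)
  pos 21: ')' -> close internal node _4 (now at depth 1)
  pos 22: ')' -> close internal node _0 (now at depth 0)
Total internal nodes: 5
BFS adjacency from root:
  _0: _1 _4
  _1: V _2
  _4: W A
  _2: Y _3 R
  _3: C D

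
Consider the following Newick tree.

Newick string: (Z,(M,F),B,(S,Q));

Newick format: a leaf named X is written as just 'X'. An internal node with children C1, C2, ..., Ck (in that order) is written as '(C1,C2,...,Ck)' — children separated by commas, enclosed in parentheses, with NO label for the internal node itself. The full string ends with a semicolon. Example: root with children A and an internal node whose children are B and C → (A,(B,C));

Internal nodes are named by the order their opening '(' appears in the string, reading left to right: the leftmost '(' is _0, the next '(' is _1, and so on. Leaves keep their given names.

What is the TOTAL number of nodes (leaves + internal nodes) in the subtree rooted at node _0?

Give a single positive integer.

Answer: 9

Derivation:
Newick: (Z,(M,F),B,(S,Q));
Locate _0: it is the '(' at position 0 (the 1st '(' reading left to right).
Query: subtree rooted at _0
_0: subtree_size = 1 + 8
  Z: subtree_size = 1 + 0
  _1: subtree_size = 1 + 2
    M: subtree_size = 1 + 0
    F: subtree_size = 1 + 0
  B: subtree_size = 1 + 0
  _2: subtree_size = 1 + 2
    S: subtree_size = 1 + 0
    Q: subtree_size = 1 + 0
Total subtree size of _0: 9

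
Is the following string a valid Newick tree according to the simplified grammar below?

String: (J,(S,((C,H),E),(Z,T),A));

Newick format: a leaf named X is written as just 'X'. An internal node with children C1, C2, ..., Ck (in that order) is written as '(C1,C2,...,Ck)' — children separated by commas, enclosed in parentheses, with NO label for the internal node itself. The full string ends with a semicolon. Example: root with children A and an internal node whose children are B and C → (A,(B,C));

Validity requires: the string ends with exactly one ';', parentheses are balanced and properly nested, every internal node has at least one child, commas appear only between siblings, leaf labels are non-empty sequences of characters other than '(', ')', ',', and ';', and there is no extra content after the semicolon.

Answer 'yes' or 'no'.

Answer: yes

Derivation:
Input: (J,(S,((C,H),E),(Z,T),A));
Paren balance: 5 '(' vs 5 ')' OK
Ends with single ';': True
Full parse: OK
Valid: True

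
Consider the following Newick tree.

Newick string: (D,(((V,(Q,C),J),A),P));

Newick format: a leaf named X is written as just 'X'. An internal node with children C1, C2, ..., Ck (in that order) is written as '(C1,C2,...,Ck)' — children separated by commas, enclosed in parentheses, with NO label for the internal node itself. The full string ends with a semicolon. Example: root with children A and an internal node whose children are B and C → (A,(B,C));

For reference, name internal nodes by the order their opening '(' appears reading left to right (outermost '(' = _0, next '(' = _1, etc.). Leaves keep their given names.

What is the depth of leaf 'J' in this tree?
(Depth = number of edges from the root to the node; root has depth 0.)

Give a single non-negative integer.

Newick: (D,(((V,(Q,C),J),A),P));
Naming internals by '(' encounter order: outermost '(' = _0, next = _1, ...
Query node: J
Path from root: _0 -> _1 -> _2 -> _3 -> J
Depth of J: 4 (number of edges from root)

Answer: 4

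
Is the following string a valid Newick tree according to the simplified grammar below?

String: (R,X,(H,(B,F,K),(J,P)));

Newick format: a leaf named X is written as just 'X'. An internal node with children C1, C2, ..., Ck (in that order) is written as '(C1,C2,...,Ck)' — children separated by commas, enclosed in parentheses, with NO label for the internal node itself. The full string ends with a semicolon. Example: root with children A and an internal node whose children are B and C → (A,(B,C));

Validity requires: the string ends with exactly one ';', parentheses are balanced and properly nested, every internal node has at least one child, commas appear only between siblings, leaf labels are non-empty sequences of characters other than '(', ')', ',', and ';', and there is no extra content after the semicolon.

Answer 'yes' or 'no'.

Input: (R,X,(H,(B,F,K),(J,P)));
Paren balance: 4 '(' vs 4 ')' OK
Ends with single ';': True
Full parse: OK
Valid: True

Answer: yes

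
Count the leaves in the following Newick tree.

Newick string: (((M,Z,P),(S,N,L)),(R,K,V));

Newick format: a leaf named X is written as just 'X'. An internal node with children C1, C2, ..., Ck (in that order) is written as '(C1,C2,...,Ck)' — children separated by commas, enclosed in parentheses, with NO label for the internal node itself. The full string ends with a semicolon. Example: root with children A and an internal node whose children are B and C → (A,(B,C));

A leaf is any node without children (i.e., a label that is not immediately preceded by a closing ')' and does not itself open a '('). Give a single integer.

Newick: (((M,Z,P),(S,N,L)),(R,K,V));
Scan left-to-right; a leaf is any maximal label run not followed by '(':
  pos 3: leaf 'M' → count = 1
  pos 5: leaf 'Z' → count = 2
  pos 7: leaf 'P' → count = 3
  pos 11: leaf 'S' → count = 4
  pos 13: leaf 'N' → count = 5
  pos 15: leaf 'L' → count = 6
  pos 20: leaf 'R' → count = 7
  pos 22: leaf 'K' → count = 8
  pos 24: leaf 'V' → count = 9
Total leaves: 9

Answer: 9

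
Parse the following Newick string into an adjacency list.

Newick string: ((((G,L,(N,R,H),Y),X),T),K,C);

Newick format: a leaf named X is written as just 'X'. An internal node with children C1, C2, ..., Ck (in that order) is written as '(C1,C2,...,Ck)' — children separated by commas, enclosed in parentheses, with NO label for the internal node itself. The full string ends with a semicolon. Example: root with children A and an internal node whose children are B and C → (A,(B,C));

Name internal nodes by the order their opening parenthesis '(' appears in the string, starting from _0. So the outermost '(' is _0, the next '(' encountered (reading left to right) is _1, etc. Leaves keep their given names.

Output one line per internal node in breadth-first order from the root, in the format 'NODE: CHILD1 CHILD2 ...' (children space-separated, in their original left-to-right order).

Answer: _0: _1 K C
_1: _2 T
_2: _3 X
_3: G L _4 Y
_4: N R H

Derivation:
Input: ((((G,L,(N,R,H),Y),X),T),K,C);
Scanning left-to-right, naming '(' by encounter order:
  pos 0: '(' -> open internal node _0 (depth 1)
  pos 1: '(' -> open internal node _1 (depth 2)
  pos 2: '(' -> open internal node _2 (depth 3)
  pos 3: '(' -> open internal node _3 (depth 4)
  pos 8: '(' -> open internal node _4 (depth 5)
  pos 14: ')' -> close internal node _4 (now at depth 4)
  pos 17: ')' -> close internal node _3 (now at depth 3)
  pos 20: ')' -> close internal node _2 (now at depth 2)
  pos 23: ')' -> close internal node _1 (now at depth 1)
  pos 28: ')' -> close internal node _0 (now at depth 0)
Total internal nodes: 5
BFS adjacency from root:
  _0: _1 K C
  _1: _2 T
  _2: _3 X
  _3: G L _4 Y
  _4: N R H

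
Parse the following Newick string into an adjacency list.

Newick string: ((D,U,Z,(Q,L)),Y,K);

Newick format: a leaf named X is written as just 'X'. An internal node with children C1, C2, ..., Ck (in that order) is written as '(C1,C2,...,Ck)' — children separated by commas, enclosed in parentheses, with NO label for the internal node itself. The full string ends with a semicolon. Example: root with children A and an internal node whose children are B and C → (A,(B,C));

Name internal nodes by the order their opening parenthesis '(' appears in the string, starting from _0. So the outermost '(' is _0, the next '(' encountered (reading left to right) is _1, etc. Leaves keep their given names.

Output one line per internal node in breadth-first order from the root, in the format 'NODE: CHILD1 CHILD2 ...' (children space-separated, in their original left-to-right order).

Answer: _0: _1 Y K
_1: D U Z _2
_2: Q L

Derivation:
Input: ((D,U,Z,(Q,L)),Y,K);
Scanning left-to-right, naming '(' by encounter order:
  pos 0: '(' -> open internal node _0 (depth 1)
  pos 1: '(' -> open internal node _1 (depth 2)
  pos 8: '(' -> open internal node _2 (depth 3)
  pos 12: ')' -> close internal node _2 (now at depth 2)
  pos 13: ')' -> close internal node _1 (now at depth 1)
  pos 18: ')' -> close internal node _0 (now at depth 0)
Total internal nodes: 3
BFS adjacency from root:
  _0: _1 Y K
  _1: D U Z _2
  _2: Q L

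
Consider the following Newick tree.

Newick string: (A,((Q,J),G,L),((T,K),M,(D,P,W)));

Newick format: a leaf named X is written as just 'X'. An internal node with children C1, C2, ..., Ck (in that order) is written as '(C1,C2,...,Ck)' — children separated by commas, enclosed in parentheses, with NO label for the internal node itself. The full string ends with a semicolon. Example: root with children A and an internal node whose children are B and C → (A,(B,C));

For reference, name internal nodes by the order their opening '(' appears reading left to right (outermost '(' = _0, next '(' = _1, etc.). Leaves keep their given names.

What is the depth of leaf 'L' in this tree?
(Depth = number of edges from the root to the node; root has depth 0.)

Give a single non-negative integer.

Newick: (A,((Q,J),G,L),((T,K),M,(D,P,W)));
Naming internals by '(' encounter order: outermost '(' = _0, next = _1, ...
Query node: L
Path from root: _0 -> _1 -> L
Depth of L: 2 (number of edges from root)

Answer: 2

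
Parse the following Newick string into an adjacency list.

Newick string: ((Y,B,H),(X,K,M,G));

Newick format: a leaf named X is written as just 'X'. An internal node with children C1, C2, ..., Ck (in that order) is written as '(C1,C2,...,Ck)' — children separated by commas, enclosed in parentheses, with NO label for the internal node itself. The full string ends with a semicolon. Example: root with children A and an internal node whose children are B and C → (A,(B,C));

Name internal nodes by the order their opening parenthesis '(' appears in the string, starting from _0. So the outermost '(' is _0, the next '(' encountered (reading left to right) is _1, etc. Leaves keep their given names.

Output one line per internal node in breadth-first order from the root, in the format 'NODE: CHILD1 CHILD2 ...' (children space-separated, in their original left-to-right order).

Answer: _0: _1 _2
_1: Y B H
_2: X K M G

Derivation:
Input: ((Y,B,H),(X,K,M,G));
Scanning left-to-right, naming '(' by encounter order:
  pos 0: '(' -> open internal node _0 (depth 1)
  pos 1: '(' -> open internal node _1 (depth 2)
  pos 7: ')' -> close internal node _1 (now at depth 1)
  pos 9: '(' -> open internal node _2 (depth 2)
  pos 17: ')' -> close internal node _2 (now at depth 1)
  pos 18: ')' -> close internal node _0 (now at depth 0)
Total internal nodes: 3
BFS adjacency from root:
  _0: _1 _2
  _1: Y B H
  _2: X K M G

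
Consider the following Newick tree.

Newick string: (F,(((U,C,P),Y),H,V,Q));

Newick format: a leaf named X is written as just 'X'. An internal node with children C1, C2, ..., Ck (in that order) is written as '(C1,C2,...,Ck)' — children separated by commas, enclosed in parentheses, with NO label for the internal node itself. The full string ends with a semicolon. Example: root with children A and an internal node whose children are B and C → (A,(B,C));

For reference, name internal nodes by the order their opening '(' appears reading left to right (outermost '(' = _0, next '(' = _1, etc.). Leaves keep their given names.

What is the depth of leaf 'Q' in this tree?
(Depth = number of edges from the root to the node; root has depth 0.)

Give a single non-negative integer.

Newick: (F,(((U,C,P),Y),H,V,Q));
Naming internals by '(' encounter order: outermost '(' = _0, next = _1, ...
Query node: Q
Path from root: _0 -> _1 -> Q
Depth of Q: 2 (number of edges from root)

Answer: 2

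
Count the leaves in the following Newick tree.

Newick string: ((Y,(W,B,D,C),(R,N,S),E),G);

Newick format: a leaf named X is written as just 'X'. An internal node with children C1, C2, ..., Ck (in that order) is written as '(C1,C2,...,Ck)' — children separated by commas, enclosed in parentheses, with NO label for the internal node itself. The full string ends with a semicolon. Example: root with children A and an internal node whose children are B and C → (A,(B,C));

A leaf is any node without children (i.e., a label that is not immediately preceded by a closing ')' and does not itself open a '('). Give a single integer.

Newick: ((Y,(W,B,D,C),(R,N,S),E),G);
Scan left-to-right; a leaf is any maximal label run not followed by '(':
  pos 2: leaf 'Y' → count = 1
  pos 5: leaf 'W' → count = 2
  pos 7: leaf 'B' → count = 3
  pos 9: leaf 'D' → count = 4
  pos 11: leaf 'C' → count = 5
  pos 15: leaf 'R' → count = 6
  pos 17: leaf 'N' → count = 7
  pos 19: leaf 'S' → count = 8
  pos 22: leaf 'E' → count = 9
  pos 25: leaf 'G' → count = 10
Total leaves: 10

Answer: 10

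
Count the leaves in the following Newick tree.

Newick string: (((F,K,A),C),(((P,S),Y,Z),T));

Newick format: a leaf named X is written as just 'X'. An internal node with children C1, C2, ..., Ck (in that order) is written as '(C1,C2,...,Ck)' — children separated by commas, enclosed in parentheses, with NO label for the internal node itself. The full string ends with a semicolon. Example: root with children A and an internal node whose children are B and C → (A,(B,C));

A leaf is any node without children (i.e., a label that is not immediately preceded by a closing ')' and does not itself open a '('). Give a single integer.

Newick: (((F,K,A),C),(((P,S),Y,Z),T));
Scan left-to-right; a leaf is any maximal label run not followed by '(':
  pos 3: leaf 'F' → count = 1
  pos 5: leaf 'K' → count = 2
  pos 7: leaf 'A' → count = 3
  pos 10: leaf 'C' → count = 4
  pos 16: leaf 'P' → count = 5
  pos 18: leaf 'S' → count = 6
  pos 21: leaf 'Y' → count = 7
  pos 23: leaf 'Z' → count = 8
  pos 26: leaf 'T' → count = 9
Total leaves: 9

Answer: 9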